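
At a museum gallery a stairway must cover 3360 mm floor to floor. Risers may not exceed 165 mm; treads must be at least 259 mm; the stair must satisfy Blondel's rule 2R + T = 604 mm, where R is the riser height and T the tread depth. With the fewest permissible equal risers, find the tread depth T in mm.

⌈3360/165⌉ = 21 risers.
Riser R = 3360 / 21 = 160 mm, within the 165 mm limit.
Tread T = 604 − 2 × 160 = 284 mm (≥ 259 mm).

284 mm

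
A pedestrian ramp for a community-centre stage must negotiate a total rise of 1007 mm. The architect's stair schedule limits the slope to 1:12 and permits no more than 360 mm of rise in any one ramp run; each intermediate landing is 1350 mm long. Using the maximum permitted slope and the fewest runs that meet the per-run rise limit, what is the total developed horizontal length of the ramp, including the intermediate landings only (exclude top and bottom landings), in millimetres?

⌈1007/360⌉ = 3 ramp runs. That means 2 intermediate landings.
Ramp run (horizontal) at 1:12: 1007 × 12 = 12084 mm.
Intermediate landings: 2 × 1350 = 2700 mm.
Developed length = 12084 + 2700 = 14784 mm.

14784 mm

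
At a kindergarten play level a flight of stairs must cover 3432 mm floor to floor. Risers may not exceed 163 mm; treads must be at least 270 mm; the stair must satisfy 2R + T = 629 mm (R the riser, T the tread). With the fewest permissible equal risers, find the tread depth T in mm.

317 mm

At most 163 each: 3432/163 = 21.06, giving 22 risers.
Each riser is 3432/22 = 156 mm (≤ 163 mm).
From 2R + T = 629: T = 629 − 312 = 317 mm.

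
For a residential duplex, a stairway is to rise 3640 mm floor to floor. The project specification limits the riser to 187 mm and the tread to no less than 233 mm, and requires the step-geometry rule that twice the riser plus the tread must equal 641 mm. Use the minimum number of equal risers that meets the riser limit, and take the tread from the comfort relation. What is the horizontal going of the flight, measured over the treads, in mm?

5263 mm

⌈3640/187⌉ = 20 risers.
Riser R = 3640 / 20 = 182 mm, within the 187 mm limit.
T = 641 − 2·182 = 277 mm, which satisfies the 233 mm minimum.
20 risers give 19 treads; going = 19 × 277 = 5263 mm.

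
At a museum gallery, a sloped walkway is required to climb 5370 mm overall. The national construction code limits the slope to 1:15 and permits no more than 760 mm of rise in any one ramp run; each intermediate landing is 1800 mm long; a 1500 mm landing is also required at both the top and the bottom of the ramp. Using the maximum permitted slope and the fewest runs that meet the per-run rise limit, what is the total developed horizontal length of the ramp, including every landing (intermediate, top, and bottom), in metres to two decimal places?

96.15 m

At most 760 each: 5370/760 = 7.07, giving 8 ramp runs. That means 7 intermediate landings.
Ramp run (horizontal) at 1:15: 5370 × 15 = 80550 mm.
Intermediate landings: 7 × 1800 = 12600 mm.
Top and bottom landings: 2 × 1500 = 3000 mm.
Total = 80550 + 12600 + 3000 = 96150 mm.
= 96.15 m.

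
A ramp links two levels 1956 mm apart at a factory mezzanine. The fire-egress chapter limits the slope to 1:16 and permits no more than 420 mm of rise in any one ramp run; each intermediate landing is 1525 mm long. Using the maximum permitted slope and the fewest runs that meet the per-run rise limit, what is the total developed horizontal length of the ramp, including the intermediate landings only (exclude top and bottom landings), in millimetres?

37396 mm

At most 420 each: 1956/420 = 4.66, giving 5 ramp runs. That means 4 intermediate landings.
Horizontal run for 1956 mm of rise at 1:16 is 1956 × 16 = 31296 mm.
4 intermediate landings contribute 4 × 1525 = 6100 mm.
Total developed length = 31296 + 6100 = 37396 mm.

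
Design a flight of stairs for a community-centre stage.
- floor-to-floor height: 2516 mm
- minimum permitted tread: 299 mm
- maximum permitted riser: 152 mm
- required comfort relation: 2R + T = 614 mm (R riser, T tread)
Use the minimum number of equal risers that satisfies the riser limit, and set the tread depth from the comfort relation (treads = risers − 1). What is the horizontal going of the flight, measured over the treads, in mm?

5088 mm

2516 / 152 = 16.553 → round up to 17 risers.
Riser R = 2516 / 17 = 148 mm, within the 152 mm limit.
From 2R + T = 614: T = 614 − 296 = 318 mm.
17 risers give 16 treads; going = 16 × 318 = 5088 mm.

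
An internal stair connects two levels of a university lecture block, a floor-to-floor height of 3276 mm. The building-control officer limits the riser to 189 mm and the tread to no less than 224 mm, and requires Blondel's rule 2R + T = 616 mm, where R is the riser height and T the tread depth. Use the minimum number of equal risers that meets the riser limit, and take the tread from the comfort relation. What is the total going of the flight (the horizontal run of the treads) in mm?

At most 189 each: 3276/189 = 17.33, giving 18 risers.
Riser R = 3276 / 18 = 182 mm, within the 189 mm limit.
Tread T = 616 − 2 × 182 = 252 mm (≥ 224 mm).
18 risers give 17 treads; going = 17 × 252 = 4284 mm.

4284 mm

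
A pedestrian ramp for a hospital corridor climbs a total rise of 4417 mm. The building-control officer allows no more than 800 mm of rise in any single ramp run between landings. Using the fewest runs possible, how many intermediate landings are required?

4417 / 800 = 5.521 → round up to 6 ramp runs.
6 runs are separated by 5 intermediate landings.

5 intermediate landings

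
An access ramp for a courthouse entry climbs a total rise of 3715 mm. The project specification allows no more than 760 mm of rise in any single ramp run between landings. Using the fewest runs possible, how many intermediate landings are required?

At most 760 each: 3715/760 = 4.89, giving 5 ramp runs.
5 runs are separated by 4 intermediate landings.

4 intermediate landings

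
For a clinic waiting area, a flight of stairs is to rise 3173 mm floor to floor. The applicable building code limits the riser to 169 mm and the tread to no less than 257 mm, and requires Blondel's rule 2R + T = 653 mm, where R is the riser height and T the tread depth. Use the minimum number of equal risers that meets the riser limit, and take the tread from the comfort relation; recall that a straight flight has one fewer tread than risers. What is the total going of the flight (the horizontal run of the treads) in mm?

5742 mm

3173 / 169 = 18.78, so 19 risers are needed.
Riser R = 3173 / 19 = 167 mm, within the 169 mm limit.
Tread T = 653 − 2 × 167 = 319 mm (≥ 257 mm).
19 risers give 18 treads; going = 18 × 319 = 5742 mm.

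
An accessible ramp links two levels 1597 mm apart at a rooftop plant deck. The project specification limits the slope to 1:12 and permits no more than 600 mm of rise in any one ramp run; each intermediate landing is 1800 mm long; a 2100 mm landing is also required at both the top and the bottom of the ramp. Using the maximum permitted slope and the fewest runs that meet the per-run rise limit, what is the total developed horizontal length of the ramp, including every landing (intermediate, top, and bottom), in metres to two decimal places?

1597 / 600 = 2.662 → round up to 3 ramp runs. That means 2 intermediate landings.
Ramp run (horizontal) at 1:12: 1597 × 12 = 19164 mm.
Intermediate landings: 2 × 1800 = 3600 mm.
Top and bottom landings: 2 × 2100 = 4200 mm.
Total = 19164 + 3600 + 4200 = 26964 mm.
= 26.96 m.

26.96 m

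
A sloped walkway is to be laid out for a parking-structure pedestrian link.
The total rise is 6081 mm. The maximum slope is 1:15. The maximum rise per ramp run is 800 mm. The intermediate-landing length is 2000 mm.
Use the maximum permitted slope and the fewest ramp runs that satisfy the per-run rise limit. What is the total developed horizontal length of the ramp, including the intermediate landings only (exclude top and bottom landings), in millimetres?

6081 / 800 = 7.60, so 8 ramp runs are needed. That means 7 intermediate landings.
Horizontal run for 6081 mm of rise at 1:15 is 6081 × 15 = 91215 mm.
7 intermediate landings contribute 7 × 2000 = 14000 mm.
Total developed length = 91215 + 14000 = 105215 mm.

105215 mm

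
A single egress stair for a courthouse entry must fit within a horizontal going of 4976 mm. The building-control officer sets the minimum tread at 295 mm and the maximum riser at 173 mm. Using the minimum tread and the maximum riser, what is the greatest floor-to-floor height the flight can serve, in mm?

2941 mm

4976 / 295 = 16.87, so 16 treads fit.
Risers = treads + 1 = 17.
Maximum height = 17 × 173 = 2941 mm.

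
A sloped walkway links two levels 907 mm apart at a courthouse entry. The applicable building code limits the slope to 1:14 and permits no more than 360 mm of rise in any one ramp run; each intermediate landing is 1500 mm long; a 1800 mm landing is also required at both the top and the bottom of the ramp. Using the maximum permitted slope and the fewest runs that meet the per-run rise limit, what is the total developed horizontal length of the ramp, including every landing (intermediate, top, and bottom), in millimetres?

⌈907/360⌉ = 3 ramp runs. That means 2 intermediate landings.
Ramp run (horizontal) at 1:14: 907 × 14 = 12698 mm.
Intermediate landings: 2 × 1500 = 3000 mm.
Top and bottom landings: 2 × 1800 = 3600 mm.
Total = 12698 + 3000 + 3600 = 19298 mm.

19298 mm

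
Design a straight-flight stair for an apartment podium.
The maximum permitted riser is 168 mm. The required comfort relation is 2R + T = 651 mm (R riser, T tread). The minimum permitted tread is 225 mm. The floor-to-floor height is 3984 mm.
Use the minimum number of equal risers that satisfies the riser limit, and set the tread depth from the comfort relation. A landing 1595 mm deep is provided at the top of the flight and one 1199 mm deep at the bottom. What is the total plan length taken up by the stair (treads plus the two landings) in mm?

10131 mm

At most 168 each: 3984/168 = 23.71, giving 24 risers.
R = 3984 ÷ 24 = 166 mm.
From 2R + T = 651: T = 651 − 332 = 319 mm.
Treads = 24 − 1 = 23; going = 23 × 319 = 7337 mm.
Enclosure = 7337 + 1595 + 1199 = 10131 mm.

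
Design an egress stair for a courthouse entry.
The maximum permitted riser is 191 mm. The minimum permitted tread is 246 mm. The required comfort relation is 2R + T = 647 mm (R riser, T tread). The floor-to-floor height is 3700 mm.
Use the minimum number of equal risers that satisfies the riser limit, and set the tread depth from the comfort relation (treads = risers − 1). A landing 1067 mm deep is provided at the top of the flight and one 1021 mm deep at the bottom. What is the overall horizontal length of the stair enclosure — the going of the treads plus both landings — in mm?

3700 / 191 = 19.372 → round up to 20 risers.
R = 3700 ÷ 20 = 185 mm.
Tread T = 647 − 2 × 185 = 277 mm (≥ 246 mm).
Treads = 20 − 1 = 19; going = 19 × 277 = 5263 mm.
Enclosure = 5263 + 1067 + 1021 = 7351 mm.

7351 mm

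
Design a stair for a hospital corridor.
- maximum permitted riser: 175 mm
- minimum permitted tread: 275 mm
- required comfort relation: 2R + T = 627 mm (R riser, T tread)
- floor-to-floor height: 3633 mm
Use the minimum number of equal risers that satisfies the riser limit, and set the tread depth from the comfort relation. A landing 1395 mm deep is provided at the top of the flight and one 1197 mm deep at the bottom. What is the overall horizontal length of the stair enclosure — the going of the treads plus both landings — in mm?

8212 mm

3633 / 175 = 20.760 → round up to 21 risers.
Each riser is 3633/21 = 173 mm (≤ 175 mm).
From 2R + T = 627: T = 627 − 346 = 281 mm.
Going = (21 − 1) × 281 = 5620 mm.
Enclosure = 5620 + 1395 + 1197 = 8212 mm.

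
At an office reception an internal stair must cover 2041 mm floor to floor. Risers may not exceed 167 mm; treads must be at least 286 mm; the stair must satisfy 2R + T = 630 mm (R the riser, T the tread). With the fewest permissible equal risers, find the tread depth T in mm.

2041 / 167 = 12.222 → round up to 13 risers.
Riser R = 2041 / 13 = 157 mm, within the 167 mm limit.
From 2R + T = 630: T = 630 − 314 = 316 mm.

316 mm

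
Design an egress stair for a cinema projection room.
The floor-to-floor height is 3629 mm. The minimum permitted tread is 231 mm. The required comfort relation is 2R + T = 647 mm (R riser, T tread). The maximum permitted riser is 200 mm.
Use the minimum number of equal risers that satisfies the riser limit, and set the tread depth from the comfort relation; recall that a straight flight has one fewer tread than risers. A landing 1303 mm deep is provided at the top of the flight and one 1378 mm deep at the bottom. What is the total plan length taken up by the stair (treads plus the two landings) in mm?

3629 / 200 = 18.14, so 19 risers are needed.
Each riser is 3629/19 = 191 mm (≤ 200 mm).
Tread T = 647 − 2 × 191 = 265 mm (≥ 231 mm).
Treads = 19 − 1 = 18; going = 18 × 265 = 4770 mm.
Enclosure = 4770 + 1303 + 1378 = 7451 mm.

7451 mm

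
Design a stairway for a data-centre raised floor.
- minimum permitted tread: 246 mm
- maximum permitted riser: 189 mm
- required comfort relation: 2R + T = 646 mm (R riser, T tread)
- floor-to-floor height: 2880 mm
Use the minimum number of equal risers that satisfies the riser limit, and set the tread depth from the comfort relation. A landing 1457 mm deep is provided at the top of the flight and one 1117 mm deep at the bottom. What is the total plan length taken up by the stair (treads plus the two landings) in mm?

6864 mm

At most 189 each: 2880/189 = 15.24, giving 16 risers.
Each riser is 2880/16 = 180 mm (≤ 189 mm).
T = 646 − 2·180 = 286 mm, which satisfies the 246 mm minimum.
16 risers give 15 treads; going = 15 × 286 = 4290 mm.
Enclosure = 4290 + 1457 + 1117 = 6864 mm.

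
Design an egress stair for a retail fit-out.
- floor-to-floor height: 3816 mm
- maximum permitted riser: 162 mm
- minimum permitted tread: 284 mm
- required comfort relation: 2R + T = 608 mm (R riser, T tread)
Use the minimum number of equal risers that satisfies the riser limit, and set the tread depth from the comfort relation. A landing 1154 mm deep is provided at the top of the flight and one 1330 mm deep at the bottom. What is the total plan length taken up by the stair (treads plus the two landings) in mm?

9154 mm

3816 / 162 = 23.56, so 24 risers are needed.
R = 3816 ÷ 24 = 159 mm.
T = 608 − 2·159 = 290 mm, which satisfies the 284 mm minimum.
Going = (24 − 1) × 290 = 6670 mm.
Add landings: 6670 + 1154 + 1330 = 9154 mm.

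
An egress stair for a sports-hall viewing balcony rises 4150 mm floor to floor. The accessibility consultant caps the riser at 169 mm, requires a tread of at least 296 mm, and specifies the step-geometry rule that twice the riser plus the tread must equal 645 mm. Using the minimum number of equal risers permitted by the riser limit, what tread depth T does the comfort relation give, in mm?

4150 / 169 = 24.556 → round up to 25 risers.
R = 4150 ÷ 25 = 166 mm.
Tread T = 645 − 2 × 166 = 313 mm (≥ 296 mm).

313 mm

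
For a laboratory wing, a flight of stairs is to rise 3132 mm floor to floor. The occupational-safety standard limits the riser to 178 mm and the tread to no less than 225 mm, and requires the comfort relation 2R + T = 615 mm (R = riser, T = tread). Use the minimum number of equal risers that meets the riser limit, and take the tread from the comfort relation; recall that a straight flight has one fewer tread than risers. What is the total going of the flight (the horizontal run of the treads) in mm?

3132 / 178 = 17.60, so 18 risers are needed.
Riser R = 3132 / 18 = 174 mm, within the 178 mm limit.
T = 615 − 2·174 = 267 mm, which satisfies the 225 mm minimum.
Treads = 18 − 1 = 17; going = 17 × 267 = 4539 mm.

4539 mm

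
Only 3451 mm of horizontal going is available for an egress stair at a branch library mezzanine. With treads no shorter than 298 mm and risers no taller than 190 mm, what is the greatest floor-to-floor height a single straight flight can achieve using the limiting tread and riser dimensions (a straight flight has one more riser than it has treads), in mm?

Treads that fit: ⌊3451 / 298⌋ = 11.
Risers = treads + 1 = 12.
Maximum height = 12 × 190 = 2280 mm.

2280 mm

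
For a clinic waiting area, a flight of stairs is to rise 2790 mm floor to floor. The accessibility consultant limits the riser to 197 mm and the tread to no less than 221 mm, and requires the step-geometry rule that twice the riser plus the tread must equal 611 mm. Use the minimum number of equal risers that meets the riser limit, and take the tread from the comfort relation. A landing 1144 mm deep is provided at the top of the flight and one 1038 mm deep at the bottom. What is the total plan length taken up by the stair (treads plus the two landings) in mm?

At most 197 each: 2790/197 = 14.16, giving 15 risers.
R = 2790 ÷ 15 = 186 mm.
T = 611 − 2·186 = 239 mm, which satisfies the 221 mm minimum.
Treads = 15 − 1 = 14; going = 14 × 239 = 3346 mm.
Enclosure = 3346 + 1144 + 1038 = 5528 mm.

5528 mm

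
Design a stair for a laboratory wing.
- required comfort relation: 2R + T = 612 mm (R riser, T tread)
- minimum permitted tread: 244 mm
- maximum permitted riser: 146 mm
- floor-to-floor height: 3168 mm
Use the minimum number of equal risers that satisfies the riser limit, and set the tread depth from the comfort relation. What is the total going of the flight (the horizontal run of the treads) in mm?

6804 mm

3168 / 146 = 21.70, so 22 risers are needed.
Each riser is 3168/22 = 144 mm (≤ 146 mm).
Tread T = 612 − 2 × 144 = 324 mm (≥ 244 mm).
Treads = 22 − 1 = 21; going = 21 × 324 = 6804 mm.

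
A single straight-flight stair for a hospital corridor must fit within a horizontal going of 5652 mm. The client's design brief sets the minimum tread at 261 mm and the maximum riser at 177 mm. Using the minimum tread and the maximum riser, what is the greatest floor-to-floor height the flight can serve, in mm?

Treads that fit: ⌊5652 / 261⌋ = 21.
Risers = treads + 1 = 22.
Maximum height = 22 × 177 = 3894 mm.

3894 mm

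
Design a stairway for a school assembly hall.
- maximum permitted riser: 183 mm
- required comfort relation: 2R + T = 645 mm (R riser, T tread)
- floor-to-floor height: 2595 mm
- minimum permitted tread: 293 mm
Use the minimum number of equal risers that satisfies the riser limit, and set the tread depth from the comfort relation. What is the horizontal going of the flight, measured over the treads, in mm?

4186 mm

⌈2595/183⌉ = 15 risers.
Each riser is 2595/15 = 173 mm (≤ 183 mm).
T = 645 − 2·173 = 299 mm, which satisfies the 293 mm minimum.
15 risers give 14 treads; going = 14 × 299 = 4186 mm.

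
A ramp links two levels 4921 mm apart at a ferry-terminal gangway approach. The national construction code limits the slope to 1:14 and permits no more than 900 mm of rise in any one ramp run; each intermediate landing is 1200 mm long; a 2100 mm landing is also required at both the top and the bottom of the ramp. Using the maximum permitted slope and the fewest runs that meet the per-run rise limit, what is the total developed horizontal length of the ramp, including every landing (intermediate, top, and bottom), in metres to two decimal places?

79.09 m

4921 / 900 = 5.47, so 6 ramp runs are needed. That means 5 intermediate landings.
Ramp run (horizontal) at 1:14: 4921 × 14 = 68894 mm.
Intermediate landings: 5 × 1200 = 6000 mm.
Top and bottom landings: 2 × 2100 = 4200 mm.
Total = 68894 + 6000 + 4200 = 79094 mm.
= 79.09 m.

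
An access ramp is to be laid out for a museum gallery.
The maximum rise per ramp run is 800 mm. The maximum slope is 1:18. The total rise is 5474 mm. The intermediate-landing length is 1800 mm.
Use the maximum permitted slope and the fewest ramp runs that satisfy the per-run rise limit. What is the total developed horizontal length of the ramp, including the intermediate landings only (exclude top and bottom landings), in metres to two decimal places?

⌈5474/800⌉ = 7 ramp runs. That means 6 intermediate landings.
Ramp run (horizontal) at 1:18: 5474 × 18 = 98532 mm.
6 intermediate landings contribute 6 × 1800 = 10800 mm.
Total developed length = 98532 + 10800 = 109332 mm.
= 109.33 m.

109.33 m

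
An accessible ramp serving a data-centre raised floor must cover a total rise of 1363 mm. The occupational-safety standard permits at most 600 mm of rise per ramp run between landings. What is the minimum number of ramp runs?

3 runs

1363 / 600 = 2.272 → round up to 3 ramp runs.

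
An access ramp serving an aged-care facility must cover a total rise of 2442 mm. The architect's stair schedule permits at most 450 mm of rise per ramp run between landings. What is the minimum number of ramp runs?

6 runs

At most 450 each: 2442/450 = 5.43, giving 6 ramp runs.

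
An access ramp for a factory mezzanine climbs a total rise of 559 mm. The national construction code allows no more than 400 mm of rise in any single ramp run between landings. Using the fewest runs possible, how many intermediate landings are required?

⌈559/400⌉ = 2 ramp runs.
2 runs are separated by 1 intermediate landings.

1 intermediate landings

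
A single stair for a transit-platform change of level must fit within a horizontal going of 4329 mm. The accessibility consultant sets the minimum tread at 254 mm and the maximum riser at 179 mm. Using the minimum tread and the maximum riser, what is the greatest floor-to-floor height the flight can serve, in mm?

Treads that fit: ⌊4329 / 254⌋ = 17.
Risers = treads + 1 = 18.
Maximum height = 18 × 179 = 3222 mm.

3222 mm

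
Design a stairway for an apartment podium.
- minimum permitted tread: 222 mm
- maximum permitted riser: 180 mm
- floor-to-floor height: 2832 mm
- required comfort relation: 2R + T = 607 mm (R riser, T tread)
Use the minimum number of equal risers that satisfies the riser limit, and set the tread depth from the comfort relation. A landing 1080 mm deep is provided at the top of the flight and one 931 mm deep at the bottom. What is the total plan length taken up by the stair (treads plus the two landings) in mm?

5806 mm

At most 180 each: 2832/180 = 15.73, giving 16 risers.
Each riser is 2832/16 = 177 mm (≤ 180 mm).
From 2R + T = 607: T = 607 − 354 = 253 mm.
Going = (16 − 1) × 253 = 3795 mm.
Enclosure = 3795 + 1080 + 931 = 5806 mm.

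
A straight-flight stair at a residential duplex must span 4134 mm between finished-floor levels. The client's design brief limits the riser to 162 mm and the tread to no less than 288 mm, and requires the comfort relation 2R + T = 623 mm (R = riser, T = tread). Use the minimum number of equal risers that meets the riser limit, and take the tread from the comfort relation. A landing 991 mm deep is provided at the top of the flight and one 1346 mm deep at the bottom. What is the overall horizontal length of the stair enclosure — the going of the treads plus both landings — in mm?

9962 mm

4134 / 162 = 25.519 → round up to 26 risers.
R = 4134 ÷ 26 = 159 mm.
Tread T = 623 − 2 × 159 = 305 mm (≥ 288 mm).
Going = (26 − 1) × 305 = 7625 mm.
Enclosure = 7625 + 991 + 1346 = 9962 mm.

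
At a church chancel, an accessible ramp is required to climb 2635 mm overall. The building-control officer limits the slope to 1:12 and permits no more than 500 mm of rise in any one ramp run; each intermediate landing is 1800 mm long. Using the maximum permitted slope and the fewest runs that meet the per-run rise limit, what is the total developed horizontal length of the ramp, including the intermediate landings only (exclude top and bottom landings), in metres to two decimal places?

2635 / 500 = 5.27, so 6 ramp runs are needed. That means 5 intermediate landings.
Ramp run (horizontal) at 1:12: 2635 × 12 = 31620 mm.
Intermediate landings: 5 × 1800 = 9000 mm.
Developed length = 31620 + 9000 = 40620 mm.
= 40.62 m.

40.62 m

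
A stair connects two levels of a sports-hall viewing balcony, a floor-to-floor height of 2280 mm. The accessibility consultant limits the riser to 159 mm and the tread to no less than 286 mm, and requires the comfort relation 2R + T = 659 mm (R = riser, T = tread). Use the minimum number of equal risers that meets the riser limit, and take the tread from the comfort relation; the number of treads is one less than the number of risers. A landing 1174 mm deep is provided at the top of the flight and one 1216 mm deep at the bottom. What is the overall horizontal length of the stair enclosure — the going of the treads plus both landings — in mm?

2280 / 159 = 14.34, so 15 risers are needed.
Each riser is 2280/15 = 152 mm (≤ 159 mm).
T = 659 − 2·152 = 355 mm, which satisfies the 286 mm minimum.
Treads = 15 − 1 = 14; going = 14 × 355 = 4970 mm.
Add landings: 4970 + 1174 + 1216 = 7360 mm.

7360 mm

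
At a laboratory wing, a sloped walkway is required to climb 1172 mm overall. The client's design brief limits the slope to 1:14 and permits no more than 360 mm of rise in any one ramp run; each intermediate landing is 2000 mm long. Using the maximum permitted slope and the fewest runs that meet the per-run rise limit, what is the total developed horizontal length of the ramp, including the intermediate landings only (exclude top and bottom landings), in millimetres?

At most 360 each: 1172/360 = 3.26, giving 4 ramp runs. That means 3 intermediate landings.
Ramp run (horizontal) at 1:14: 1172 × 14 = 16408 mm.
3 intermediate landings contribute 3 × 2000 = 6000 mm.
Total developed length = 16408 + 6000 = 22408 mm.

22408 mm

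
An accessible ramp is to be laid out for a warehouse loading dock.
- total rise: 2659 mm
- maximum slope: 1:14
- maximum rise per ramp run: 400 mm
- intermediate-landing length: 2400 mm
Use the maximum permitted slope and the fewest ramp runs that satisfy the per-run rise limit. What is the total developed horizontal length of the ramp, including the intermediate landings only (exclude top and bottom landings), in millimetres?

51626 mm

⌈2659/400⌉ = 7 ramp runs. That means 6 intermediate landings.
Horizontal run for 2659 mm of rise at 1:14 is 2659 × 14 = 37226 mm.
Intermediate landings: 6 × 2400 = 14400 mm.
Total developed length = 37226 + 14400 = 51626 mm.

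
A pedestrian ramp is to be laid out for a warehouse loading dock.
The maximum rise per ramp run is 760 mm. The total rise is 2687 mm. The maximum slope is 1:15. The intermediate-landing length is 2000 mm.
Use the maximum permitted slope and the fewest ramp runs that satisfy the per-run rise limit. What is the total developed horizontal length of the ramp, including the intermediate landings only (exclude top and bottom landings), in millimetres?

46305 mm

⌈2687/760⌉ = 4 ramp runs. That means 3 intermediate landings.
Ramp run (horizontal) at 1:15: 2687 × 15 = 40305 mm.
3 intermediate landings contribute 3 × 2000 = 6000 mm.
Developed length = 40305 + 6000 = 46305 mm.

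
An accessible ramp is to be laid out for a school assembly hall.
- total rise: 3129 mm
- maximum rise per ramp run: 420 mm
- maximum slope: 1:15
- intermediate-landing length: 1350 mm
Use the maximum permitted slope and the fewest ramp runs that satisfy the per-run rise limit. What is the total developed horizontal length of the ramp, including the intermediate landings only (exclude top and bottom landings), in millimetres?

⌈3129/420⌉ = 8 ramp runs. That means 7 intermediate landings.
Ramp run (horizontal) at 1:15: 3129 × 15 = 46935 mm.
Intermediate landings: 7 × 1350 = 9450 mm.
Total developed length = 46935 + 9450 = 56385 mm.

56385 mm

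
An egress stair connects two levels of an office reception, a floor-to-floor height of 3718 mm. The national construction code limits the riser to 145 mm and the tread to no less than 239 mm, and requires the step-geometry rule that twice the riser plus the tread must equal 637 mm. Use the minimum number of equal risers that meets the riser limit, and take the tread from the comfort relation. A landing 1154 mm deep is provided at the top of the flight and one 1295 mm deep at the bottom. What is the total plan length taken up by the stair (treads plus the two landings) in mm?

11224 mm

At most 145 each: 3718/145 = 25.64, giving 26 risers.
Riser R = 3718 / 26 = 143 mm, within the 145 mm limit.
From 2R + T = 637: T = 637 − 286 = 351 mm.
Treads = 26 − 1 = 25; going = 25 × 351 = 8775 mm.
Enclosure = 8775 + 1154 + 1295 = 11224 mm.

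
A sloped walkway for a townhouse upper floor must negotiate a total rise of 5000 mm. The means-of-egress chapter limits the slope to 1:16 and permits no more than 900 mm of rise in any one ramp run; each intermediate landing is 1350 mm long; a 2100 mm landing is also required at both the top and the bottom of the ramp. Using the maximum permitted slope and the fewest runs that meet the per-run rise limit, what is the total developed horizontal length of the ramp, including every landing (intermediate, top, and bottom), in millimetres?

5000 / 900 = 5.56, so 6 ramp runs are needed. That means 5 intermediate landings.
Ramp run (horizontal) at 1:16: 5000 × 16 = 80000 mm.
5 intermediate landings contribute 5 × 1350 = 6750 mm.
Top and bottom landings: 2 × 2100 = 4200 mm.
Total = 80000 + 6750 + 4200 = 90950 mm.

90950 mm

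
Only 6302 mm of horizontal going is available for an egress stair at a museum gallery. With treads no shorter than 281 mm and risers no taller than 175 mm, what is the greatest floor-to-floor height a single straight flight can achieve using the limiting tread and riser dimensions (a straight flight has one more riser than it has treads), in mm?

6302 / 281 = 22.43, so 22 treads fit.
Risers = treads + 1 = 23.
Maximum height = 23 × 175 = 4025 mm.

4025 mm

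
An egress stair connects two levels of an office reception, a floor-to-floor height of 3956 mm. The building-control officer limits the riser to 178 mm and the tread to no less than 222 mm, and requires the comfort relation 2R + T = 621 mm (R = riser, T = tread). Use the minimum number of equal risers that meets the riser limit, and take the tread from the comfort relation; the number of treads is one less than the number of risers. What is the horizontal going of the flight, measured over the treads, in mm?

6094 mm

3956 / 178 = 22.22, so 23 risers are needed.
Each riser is 3956/23 = 172 mm (≤ 178 mm).
From 2R + T = 621: T = 621 − 344 = 277 mm.
Treads = 23 − 1 = 22; going = 22 × 277 = 6094 mm.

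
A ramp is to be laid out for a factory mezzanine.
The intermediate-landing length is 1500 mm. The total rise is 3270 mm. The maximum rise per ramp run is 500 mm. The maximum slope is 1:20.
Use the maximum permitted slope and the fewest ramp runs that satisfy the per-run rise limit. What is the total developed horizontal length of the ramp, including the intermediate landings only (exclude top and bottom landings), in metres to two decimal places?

3270 / 500 = 6.540 → round up to 7 ramp runs. That means 6 intermediate landings.
Horizontal run for 3270 mm of rise at 1:20 is 3270 × 20 = 65400 mm.
6 intermediate landings contribute 6 × 1500 = 9000 mm.
Developed length = 65400 + 9000 = 74400 mm.
= 74.40 m.

74.40 m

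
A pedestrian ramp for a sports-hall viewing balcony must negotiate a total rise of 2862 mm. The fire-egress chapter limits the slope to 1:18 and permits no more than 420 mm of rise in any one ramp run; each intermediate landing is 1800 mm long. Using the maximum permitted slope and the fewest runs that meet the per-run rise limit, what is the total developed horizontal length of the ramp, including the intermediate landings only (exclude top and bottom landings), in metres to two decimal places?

At most 420 each: 2862/420 = 6.81, giving 7 ramp runs. That means 6 intermediate landings.
Ramp run (horizontal) at 1:18: 2862 × 18 = 51516 mm.
6 intermediate landings contribute 6 × 1800 = 10800 mm.
Total developed length = 51516 + 10800 = 62316 mm.
= 62.32 m.

62.32 m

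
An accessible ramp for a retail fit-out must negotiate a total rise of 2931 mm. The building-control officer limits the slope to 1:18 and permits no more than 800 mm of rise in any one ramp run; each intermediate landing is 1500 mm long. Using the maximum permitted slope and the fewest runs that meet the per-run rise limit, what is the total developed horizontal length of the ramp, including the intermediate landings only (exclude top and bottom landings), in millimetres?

57258 mm

2931 / 800 = 3.664 → round up to 4 ramp runs. That means 3 intermediate landings.
Horizontal run for 2931 mm of rise at 1:18 is 2931 × 18 = 52758 mm.
3 intermediate landings contribute 3 × 1500 = 4500 mm.
Developed length = 52758 + 4500 = 57258 mm.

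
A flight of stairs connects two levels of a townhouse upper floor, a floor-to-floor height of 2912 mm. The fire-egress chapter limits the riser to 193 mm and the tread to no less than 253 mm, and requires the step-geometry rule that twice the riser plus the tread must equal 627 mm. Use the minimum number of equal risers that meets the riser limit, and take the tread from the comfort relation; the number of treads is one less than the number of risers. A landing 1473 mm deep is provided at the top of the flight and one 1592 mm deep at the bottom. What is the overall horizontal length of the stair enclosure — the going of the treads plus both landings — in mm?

⌈2912/193⌉ = 16 risers.
R = 2912 ÷ 16 = 182 mm.
From 2R + T = 627: T = 627 − 364 = 263 mm.
16 risers give 15 treads; going = 15 × 263 = 3945 mm.
Add landings: 3945 + 1473 + 1592 = 7010 mm.

7010 mm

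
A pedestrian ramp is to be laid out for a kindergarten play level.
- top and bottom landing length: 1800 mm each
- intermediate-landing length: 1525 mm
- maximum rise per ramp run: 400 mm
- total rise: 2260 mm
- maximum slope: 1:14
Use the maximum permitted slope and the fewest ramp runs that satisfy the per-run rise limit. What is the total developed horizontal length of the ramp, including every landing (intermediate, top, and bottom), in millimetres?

42865 mm

2260 / 400 = 5.65, so 6 ramp runs are needed. That means 5 intermediate landings.
Ramp run (horizontal) at 1:14: 2260 × 14 = 31640 mm.
5 intermediate landings contribute 5 × 1525 = 7625 mm.
Top and bottom landings: 2 × 1800 = 3600 mm.
Total = 31640 + 7625 + 3600 = 42865 mm.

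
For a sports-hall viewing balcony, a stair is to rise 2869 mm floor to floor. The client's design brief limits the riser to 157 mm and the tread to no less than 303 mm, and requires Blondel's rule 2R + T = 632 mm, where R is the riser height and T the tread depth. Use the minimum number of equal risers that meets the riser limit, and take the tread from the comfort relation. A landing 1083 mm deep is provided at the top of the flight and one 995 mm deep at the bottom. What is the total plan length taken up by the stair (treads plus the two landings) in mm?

At most 157 each: 2869/157 = 18.27, giving 19 risers.
Each riser is 2869/19 = 151 mm (≤ 157 mm).
Tread T = 632 − 2 × 151 = 330 mm (≥ 303 mm).
Treads = 19 − 1 = 18; going = 18 × 330 = 5940 mm.
Enclosure = 5940 + 1083 + 995 = 8018 mm.

8018 mm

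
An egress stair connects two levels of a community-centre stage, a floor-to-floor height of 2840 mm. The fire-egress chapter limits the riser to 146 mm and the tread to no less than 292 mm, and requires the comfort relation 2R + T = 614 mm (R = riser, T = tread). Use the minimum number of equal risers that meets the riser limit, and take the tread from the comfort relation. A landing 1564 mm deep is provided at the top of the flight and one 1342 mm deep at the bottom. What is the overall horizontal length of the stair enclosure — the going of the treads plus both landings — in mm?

9176 mm

⌈2840/146⌉ = 20 risers.
Riser R = 2840 / 20 = 142 mm, within the 146 mm limit.
From 2R + T = 614: T = 614 − 284 = 330 mm.
Going = (20 − 1) × 330 = 6270 mm.
Add landings: 6270 + 1564 + 1342 = 9176 mm.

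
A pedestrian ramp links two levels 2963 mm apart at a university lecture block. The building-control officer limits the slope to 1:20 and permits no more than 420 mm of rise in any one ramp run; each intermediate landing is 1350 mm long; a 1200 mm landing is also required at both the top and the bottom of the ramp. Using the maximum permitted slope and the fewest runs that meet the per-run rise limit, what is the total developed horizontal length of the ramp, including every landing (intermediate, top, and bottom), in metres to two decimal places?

71.11 m

2963 / 420 = 7.05, so 8 ramp runs are needed. That means 7 intermediate landings.
Horizontal run for 2963 mm of rise at 1:20 is 2963 × 20 = 59260 mm.
Intermediate landings: 7 × 1350 = 9450 mm.
Top and bottom landings: 2 × 1200 = 2400 mm.
Total = 59260 + 9450 + 2400 = 71110 mm.
= 71.11 m.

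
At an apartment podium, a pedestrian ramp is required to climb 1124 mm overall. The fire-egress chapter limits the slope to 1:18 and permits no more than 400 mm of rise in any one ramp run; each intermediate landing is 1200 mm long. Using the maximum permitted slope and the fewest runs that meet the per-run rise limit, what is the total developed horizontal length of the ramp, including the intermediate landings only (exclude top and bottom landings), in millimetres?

At most 400 each: 1124/400 = 2.81, giving 3 ramp runs. That means 2 intermediate landings.
Horizontal run for 1124 mm of rise at 1:18 is 1124 × 18 = 20232 mm.
2 intermediate landings contribute 2 × 1200 = 2400 mm.
Developed length = 20232 + 2400 = 22632 mm.

22632 mm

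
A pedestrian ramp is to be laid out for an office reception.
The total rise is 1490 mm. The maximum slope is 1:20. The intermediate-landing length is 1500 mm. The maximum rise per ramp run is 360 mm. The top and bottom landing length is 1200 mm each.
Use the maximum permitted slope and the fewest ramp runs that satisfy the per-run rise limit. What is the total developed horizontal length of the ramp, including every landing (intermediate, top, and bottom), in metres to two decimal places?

38.20 m

⌈1490/360⌉ = 5 ramp runs. That means 4 intermediate landings.
Ramp run (horizontal) at 1:20: 1490 × 20 = 29800 mm.
Intermediate landings: 4 × 1500 = 6000 mm.
Top and bottom landings: 2 × 1200 = 2400 mm.
Total = 29800 + 6000 + 2400 = 38200 mm.
= 38.20 m.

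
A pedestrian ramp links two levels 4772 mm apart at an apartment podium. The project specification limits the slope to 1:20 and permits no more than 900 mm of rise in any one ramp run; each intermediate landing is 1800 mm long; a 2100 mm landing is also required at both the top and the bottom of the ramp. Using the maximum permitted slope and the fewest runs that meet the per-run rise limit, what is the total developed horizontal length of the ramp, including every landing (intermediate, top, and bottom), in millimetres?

⌈4772/900⌉ = 6 ramp runs. That means 5 intermediate landings.
Horizontal run for 4772 mm of rise at 1:20 is 4772 × 20 = 95440 mm.
Intermediate landings: 5 × 1800 = 9000 mm.
Top and bottom landings: 2 × 2100 = 4200 mm.
Total = 95440 + 9000 + 4200 = 108640 mm.

108640 mm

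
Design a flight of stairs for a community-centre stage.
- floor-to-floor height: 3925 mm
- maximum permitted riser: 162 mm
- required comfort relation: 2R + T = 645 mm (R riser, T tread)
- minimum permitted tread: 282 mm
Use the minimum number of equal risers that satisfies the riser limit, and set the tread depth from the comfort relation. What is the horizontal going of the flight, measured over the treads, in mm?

7944 mm

3925 / 162 = 24.23, so 25 risers are needed.
Riser R = 3925 / 25 = 157 mm, within the 162 mm limit.
T = 645 − 2·157 = 331 mm, which satisfies the 282 mm minimum.
Going = (25 − 1) × 331 = 7944 mm.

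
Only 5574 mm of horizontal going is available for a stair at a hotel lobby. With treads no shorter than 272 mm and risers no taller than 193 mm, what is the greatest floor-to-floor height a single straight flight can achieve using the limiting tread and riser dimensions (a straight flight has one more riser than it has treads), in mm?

Treads that fit: ⌊5574 / 272⌋ = 20.
Risers = treads + 1 = 21.
Maximum height = 21 × 193 = 4053 mm.

4053 mm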